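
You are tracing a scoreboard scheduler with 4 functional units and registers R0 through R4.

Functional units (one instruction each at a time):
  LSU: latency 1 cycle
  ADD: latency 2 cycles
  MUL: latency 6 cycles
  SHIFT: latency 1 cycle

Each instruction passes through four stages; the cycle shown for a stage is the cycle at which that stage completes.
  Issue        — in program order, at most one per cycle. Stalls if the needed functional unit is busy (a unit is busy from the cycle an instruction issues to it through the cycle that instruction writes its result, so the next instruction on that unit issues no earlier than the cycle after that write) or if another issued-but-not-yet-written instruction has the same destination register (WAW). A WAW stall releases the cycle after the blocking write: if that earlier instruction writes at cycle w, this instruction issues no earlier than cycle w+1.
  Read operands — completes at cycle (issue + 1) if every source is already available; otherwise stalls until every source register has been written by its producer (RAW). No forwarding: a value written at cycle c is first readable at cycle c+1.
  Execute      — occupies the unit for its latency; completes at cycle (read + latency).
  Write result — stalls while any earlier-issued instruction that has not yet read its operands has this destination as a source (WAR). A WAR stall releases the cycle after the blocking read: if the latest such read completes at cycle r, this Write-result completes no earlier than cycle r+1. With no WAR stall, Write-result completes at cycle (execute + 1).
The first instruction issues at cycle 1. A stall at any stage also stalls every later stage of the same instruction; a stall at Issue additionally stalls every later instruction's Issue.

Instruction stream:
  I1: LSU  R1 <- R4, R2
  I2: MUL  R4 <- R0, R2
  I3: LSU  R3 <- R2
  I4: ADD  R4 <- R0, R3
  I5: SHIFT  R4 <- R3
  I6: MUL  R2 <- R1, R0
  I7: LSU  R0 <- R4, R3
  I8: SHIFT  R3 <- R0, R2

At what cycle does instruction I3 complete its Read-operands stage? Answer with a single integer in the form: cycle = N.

t=1  I1 dispatched to LSU
t=2  I1 operands ready, I2 dispatched to MUL
t=3  I1 complete, I2 operands ready
t=4  R1←I1
t=5  I3 dispatched to LSU
t=6  I3 operands ready
t=7  I3 complete
t=8  R3←I3
t=9  I2 complete
t=10  R4←I2
t=11  I4 dispatched to ADD
t=12  I4 operands ready
t=14  I4 complete
t=15  R4←I4
t=16  I5 dispatched to SHIFT
t=17  I5 operands ready, I6 dispatched to MUL
t=18  I5 complete, I6 operands ready, I7 dispatched to LSU
t=19  R4←I5
t=20  I7 operands ready, I8 dispatched to SHIFT
t=21  I7 complete
t=22  R0←I7
t=24  I6 complete
t=25  R2←I6
t=26  I8 operands ready
t=27  I8 complete
t=28  R3←I8

cycle = 6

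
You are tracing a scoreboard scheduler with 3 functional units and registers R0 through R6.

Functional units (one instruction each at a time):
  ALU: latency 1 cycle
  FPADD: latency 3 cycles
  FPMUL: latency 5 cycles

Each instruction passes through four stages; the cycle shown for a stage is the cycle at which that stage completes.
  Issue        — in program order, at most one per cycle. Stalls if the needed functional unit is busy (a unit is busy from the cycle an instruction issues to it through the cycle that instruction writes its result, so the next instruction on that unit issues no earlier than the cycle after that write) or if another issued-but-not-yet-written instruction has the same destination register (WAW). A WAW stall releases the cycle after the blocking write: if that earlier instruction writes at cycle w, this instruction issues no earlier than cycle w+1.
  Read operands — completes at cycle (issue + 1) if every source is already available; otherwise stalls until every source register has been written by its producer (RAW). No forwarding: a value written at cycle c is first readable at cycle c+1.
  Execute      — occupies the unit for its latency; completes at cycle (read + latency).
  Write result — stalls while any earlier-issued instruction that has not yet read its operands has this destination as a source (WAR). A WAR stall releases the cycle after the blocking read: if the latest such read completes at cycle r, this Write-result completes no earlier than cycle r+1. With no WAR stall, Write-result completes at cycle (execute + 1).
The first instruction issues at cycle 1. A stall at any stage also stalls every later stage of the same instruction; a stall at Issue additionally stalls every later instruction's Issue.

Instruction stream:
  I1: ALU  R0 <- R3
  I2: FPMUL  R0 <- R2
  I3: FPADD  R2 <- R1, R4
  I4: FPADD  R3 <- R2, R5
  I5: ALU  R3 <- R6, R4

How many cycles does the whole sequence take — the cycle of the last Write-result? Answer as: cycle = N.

[1] issue I1 (ALU)
[2] I1 read-ops
[3] I1 finished on ALU
[4] I1→R0
[5] issue I2 (FPMUL)
[6] I2 read-ops · issue I3 (FPADD)
[7] I3 read-ops
[10] I3 finished on FPADD
[11] I2 finished on FPMUL · I3→R2
[12] I2→R0 · issue I4 (FPADD)
[13] I4 read-ops
[16] I4 finished on FPADD
[17] I4→R3
[18] issue I5 (ALU)
[19] I5 read-ops
[20] I5 finished on ALU
[21] I5→R3

cycle = 21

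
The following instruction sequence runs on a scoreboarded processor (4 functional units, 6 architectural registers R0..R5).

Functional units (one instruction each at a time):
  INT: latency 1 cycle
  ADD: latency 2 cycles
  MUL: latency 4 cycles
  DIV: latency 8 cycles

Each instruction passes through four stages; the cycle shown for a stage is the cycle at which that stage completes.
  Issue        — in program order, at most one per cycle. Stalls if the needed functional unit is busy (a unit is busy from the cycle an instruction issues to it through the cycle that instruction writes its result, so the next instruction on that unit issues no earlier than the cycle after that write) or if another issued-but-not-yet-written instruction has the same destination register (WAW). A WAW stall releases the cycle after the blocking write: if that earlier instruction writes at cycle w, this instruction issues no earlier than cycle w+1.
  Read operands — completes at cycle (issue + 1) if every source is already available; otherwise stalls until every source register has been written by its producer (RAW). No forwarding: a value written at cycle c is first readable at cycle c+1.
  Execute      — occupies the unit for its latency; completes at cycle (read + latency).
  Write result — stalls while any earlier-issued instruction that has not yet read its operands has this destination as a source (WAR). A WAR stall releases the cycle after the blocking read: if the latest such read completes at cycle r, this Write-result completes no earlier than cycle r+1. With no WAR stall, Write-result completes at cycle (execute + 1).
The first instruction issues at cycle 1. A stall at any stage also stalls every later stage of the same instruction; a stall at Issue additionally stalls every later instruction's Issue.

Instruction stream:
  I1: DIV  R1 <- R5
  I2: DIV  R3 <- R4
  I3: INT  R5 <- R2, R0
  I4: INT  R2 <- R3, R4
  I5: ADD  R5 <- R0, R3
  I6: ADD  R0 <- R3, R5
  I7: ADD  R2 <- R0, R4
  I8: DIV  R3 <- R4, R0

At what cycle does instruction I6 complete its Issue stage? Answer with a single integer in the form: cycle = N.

cycle = 27

cycle 1: I1 dispatched to DIV
cycle 2: I1 operands ready
cycle 10: I1 complete
cycle 11: R1←I1
cycle 12: I2 dispatched to DIV
cycle 13: I2 operands ready; I3 dispatched to INT
cycle 14: I3 operands ready
cycle 15: I3 complete
cycle 16: R5←I3
cycle 17: I4 dispatched to INT
cycle 18: I5 dispatched to ADD
cycle 21: I2 complete
cycle 22: R3←I2
cycle 23: I4 operands ready; I5 operands ready
cycle 24: I4 complete
cycle 25: R2←I4; I5 complete
cycle 26: R5←I5
cycle 27: I6 dispatched to ADD
cycle 28: I6 operands ready
cycle 30: I6 complete
cycle 31: R0←I6
cycle 32: I7 dispatched to ADD
cycle 33: I7 operands ready; I8 dispatched to DIV
cycle 34: I8 operands ready
cycle 35: I7 complete
cycle 36: R2←I7
cycle 42: I8 complete
cycle 43: R3←I8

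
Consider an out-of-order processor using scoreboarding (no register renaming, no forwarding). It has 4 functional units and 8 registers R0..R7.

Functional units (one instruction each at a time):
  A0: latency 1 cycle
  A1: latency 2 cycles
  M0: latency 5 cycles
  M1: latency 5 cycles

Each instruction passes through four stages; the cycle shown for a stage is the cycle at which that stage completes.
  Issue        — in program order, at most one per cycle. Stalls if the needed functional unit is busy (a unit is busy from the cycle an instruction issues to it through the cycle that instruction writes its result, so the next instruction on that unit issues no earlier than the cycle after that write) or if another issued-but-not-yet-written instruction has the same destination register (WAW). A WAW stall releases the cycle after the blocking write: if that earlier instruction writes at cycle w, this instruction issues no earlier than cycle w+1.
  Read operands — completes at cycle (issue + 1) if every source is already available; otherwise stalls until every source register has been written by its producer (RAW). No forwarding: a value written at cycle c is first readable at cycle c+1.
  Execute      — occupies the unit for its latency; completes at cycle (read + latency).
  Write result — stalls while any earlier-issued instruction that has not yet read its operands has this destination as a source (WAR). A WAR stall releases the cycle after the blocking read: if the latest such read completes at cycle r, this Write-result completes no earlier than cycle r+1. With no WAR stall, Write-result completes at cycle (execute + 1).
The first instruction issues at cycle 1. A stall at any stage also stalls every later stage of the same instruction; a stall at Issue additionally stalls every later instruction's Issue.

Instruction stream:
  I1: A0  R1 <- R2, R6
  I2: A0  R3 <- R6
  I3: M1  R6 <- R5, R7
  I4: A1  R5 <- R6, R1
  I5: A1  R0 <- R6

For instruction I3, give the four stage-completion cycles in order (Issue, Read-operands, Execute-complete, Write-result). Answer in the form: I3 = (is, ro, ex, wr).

cycle 1: I1 dispatched to A0
cycle 2: I1 operands ready
cycle 3: I1 complete
cycle 4: R1←I1
cycle 5: I2 dispatched to A0
cycle 6: I2 operands ready | I3 dispatched to M1
cycle 7: I2 complete | I3 operands ready | I4 dispatched to A1
cycle 8: R3←I2
cycle 12: I3 complete
cycle 13: R6←I3
cycle 14: I4 operands ready
cycle 16: I4 complete
cycle 17: R5←I4
cycle 18: I5 dispatched to A1
cycle 19: I5 operands ready
cycle 21: I5 complete
cycle 22: R0←I5

I3 = (6, 7, 12, 13)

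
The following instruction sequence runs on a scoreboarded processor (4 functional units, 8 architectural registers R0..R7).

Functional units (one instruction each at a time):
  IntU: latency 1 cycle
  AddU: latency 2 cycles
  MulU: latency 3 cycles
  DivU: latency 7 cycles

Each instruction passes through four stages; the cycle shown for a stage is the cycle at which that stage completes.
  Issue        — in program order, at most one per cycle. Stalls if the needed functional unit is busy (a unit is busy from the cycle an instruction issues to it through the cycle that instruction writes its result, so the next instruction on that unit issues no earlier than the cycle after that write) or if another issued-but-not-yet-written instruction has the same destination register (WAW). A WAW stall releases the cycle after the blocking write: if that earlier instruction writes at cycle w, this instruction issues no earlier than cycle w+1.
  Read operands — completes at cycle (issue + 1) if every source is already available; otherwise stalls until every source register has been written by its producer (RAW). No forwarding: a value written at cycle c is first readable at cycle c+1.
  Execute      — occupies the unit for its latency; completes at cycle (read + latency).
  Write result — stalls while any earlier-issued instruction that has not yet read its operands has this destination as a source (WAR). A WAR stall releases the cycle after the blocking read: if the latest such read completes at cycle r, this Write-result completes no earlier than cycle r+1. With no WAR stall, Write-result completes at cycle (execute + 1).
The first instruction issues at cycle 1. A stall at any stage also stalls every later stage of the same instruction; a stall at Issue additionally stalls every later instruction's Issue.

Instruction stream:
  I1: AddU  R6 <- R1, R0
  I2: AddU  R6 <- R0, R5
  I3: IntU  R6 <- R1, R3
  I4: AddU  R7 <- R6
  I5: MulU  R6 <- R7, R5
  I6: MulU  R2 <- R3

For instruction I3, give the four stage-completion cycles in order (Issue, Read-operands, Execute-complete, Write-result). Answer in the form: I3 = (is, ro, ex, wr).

[I1] 1/2/4/5
[I2] 6/7/9/10  (struct: AddU busy until I1 writes@5)
[I3] 11/12/13/14  (WAW R6: wait I2 write@10)
[I4] 12/15/17/18  (RAW R6: wait I3 write@14)
[I5] 15/19/22/23  (WAW R6: wait I3 write@14; RAW R7: wait I4 write@18)
[I6] 24/25/28/29  (struct: MulU busy until I5 writes@23)

I3 = (11, 12, 13, 14)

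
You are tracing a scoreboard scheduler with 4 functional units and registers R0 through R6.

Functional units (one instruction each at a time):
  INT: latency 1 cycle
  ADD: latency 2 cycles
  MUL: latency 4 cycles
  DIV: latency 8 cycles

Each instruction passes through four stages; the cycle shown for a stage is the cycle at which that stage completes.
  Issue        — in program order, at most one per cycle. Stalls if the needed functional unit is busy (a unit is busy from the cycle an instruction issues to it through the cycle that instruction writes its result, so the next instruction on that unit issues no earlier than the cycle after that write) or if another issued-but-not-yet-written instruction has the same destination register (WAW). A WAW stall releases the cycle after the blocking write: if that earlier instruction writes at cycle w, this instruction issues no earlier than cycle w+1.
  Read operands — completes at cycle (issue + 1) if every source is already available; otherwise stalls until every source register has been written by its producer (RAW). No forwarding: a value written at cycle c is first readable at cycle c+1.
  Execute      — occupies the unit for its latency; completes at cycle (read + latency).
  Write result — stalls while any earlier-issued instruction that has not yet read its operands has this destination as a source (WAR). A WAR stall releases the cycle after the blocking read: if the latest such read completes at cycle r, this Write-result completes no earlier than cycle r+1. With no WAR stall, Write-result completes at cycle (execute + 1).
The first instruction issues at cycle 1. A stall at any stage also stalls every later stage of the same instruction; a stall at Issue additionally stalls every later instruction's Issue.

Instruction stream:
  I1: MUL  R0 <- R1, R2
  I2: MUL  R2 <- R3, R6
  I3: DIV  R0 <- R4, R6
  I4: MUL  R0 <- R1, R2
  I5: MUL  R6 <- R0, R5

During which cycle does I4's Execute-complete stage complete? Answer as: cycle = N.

I1: IS=1 RO=2 EX=6 WR=7
I2: IS=8 RO=9 EX=13 WR=14  [struct: MUL busy until I1 writes@7]
I3: IS=9 RO=10 EX=18 WR=19
I4: IS=20 RO=21 EX=25 WR=26  [WAW R0: wait I3 write@19]
I5: IS=27 RO=28 EX=32 WR=33  [struct: MUL busy until I4 writes@26]

cycle = 25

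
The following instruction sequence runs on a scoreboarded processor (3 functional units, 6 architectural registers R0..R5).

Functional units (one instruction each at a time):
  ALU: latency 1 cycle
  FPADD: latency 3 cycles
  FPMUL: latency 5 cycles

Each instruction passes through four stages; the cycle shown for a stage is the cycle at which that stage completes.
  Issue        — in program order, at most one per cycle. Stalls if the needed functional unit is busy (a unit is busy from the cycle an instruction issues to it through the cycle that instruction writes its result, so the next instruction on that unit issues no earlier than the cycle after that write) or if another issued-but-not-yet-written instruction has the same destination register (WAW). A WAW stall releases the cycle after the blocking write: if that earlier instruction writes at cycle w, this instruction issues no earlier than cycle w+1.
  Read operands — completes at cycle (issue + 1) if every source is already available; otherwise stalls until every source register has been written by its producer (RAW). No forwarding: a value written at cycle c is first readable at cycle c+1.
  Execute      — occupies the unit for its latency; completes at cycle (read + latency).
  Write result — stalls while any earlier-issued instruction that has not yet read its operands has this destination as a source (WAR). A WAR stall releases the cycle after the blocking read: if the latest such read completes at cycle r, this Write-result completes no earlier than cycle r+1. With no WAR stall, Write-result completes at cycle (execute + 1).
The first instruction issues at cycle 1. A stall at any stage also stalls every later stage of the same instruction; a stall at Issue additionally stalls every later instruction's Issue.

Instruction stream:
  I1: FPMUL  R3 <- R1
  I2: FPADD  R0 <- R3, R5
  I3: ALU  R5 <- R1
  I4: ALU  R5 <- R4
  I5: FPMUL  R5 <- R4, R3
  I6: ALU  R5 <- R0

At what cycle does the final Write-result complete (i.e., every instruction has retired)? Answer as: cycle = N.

cycle = 26

[I1] 1/2/7/8
[I2] 2/9/12/13  (RAW R3: wait I1 write@8)
[I3] 3/4/5/10  (WAR R5: wait I2 read@9)
[I4] 11/12/13/14  (struct: ALU busy until I3 writes@10)
[I5] 15/16/21/22  (WAW R5: wait I4 write@14)
[I6] 23/24/25/26  (WAW R5: wait I5 write@22)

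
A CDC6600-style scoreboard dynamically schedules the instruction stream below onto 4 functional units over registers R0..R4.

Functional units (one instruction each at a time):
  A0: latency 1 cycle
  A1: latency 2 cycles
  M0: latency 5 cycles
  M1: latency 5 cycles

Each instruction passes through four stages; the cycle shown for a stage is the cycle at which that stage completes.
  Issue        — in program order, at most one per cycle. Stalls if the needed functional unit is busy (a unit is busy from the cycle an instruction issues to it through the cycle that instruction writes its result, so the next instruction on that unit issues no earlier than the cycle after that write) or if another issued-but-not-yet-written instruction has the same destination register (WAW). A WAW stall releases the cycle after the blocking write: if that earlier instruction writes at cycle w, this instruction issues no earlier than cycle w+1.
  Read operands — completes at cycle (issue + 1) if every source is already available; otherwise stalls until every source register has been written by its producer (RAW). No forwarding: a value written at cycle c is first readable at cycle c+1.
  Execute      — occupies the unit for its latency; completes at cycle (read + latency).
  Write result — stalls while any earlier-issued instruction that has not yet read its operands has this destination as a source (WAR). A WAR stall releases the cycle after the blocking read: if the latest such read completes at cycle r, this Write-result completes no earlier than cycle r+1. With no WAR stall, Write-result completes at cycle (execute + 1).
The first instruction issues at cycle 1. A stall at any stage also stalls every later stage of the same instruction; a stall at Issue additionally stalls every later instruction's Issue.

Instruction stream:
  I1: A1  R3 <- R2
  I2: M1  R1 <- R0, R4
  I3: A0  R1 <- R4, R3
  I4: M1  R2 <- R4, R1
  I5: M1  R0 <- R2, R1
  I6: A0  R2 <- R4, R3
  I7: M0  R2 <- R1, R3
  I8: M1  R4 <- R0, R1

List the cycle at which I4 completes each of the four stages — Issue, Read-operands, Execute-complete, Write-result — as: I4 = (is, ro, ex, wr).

I4 = (11, 14, 19, 20)

  I1 | 1 | 2 | 4 | 5
  I2 | 2 | 3 | 8 | 9
  I3 | 10 | 11 | 12 | 13   WAW R1: wait I2 write@9
  I4 | 11 | 14 | 19 | 20   RAW R1: wait I3 write@13
  I5 | 21 | 22 | 27 | 28   struct: M1 busy until I4 writes@20
  I6 | 22 | 23 | 24 | 25
  I7 | 26 | 27 | 32 | 33   WAW R2: wait I6 write@25
  I8 | 29 | 30 | 35 | 36   struct: M1 busy until I5 writes@28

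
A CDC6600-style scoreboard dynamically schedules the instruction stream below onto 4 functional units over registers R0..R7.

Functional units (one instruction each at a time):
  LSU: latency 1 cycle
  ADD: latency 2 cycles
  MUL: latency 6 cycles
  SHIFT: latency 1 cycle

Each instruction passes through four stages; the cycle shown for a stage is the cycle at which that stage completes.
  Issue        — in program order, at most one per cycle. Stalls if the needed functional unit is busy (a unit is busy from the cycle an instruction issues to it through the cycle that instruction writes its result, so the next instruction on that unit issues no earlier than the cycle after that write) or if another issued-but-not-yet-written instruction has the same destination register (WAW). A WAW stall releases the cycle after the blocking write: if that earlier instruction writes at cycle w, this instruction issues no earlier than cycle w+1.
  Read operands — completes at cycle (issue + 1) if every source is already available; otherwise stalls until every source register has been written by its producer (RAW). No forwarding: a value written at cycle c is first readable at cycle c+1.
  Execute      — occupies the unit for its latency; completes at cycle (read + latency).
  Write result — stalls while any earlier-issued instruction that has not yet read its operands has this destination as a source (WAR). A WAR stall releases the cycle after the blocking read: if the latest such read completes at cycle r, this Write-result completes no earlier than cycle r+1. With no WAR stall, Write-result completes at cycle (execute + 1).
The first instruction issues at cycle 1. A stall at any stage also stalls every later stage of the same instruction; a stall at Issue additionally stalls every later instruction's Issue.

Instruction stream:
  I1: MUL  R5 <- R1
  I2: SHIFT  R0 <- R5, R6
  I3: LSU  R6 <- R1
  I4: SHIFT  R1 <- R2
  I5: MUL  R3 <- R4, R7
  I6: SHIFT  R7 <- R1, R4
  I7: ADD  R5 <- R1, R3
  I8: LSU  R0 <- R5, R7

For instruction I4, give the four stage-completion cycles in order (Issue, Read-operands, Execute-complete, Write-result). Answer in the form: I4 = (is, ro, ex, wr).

t=1  issue I1 (MUL)
t=2  I1 read-ops · issue I2 (SHIFT)
t=3  issue I3 (LSU)
t=4  I3 read-ops
t=5  I3 finished on LSU
t=8  I1 finished on MUL
t=9  I1→R5
t=10  I2 read-ops
t=11  I2 finished on SHIFT · I3→R6
t=12  I2→R0
t=13  issue I4 (SHIFT)
t=14  I4 read-ops · issue I5 (MUL)
t=15  I4 finished on SHIFT · I5 read-ops
t=16  I4→R1
t=17  issue I6 (SHIFT)
t=18  I6 read-ops · issue I7 (ADD)
t=19  I6 finished on SHIFT · issue I8 (LSU)
t=20  I6→R7
t=21  I5 finished on MUL
t=22  I5→R3
t=23  I7 read-ops
t=25  I7 finished on ADD
t=26  I7→R5
t=27  I8 read-ops
t=28  I8 finished on LSU
t=29  I8→R0

I4 = (13, 14, 15, 16)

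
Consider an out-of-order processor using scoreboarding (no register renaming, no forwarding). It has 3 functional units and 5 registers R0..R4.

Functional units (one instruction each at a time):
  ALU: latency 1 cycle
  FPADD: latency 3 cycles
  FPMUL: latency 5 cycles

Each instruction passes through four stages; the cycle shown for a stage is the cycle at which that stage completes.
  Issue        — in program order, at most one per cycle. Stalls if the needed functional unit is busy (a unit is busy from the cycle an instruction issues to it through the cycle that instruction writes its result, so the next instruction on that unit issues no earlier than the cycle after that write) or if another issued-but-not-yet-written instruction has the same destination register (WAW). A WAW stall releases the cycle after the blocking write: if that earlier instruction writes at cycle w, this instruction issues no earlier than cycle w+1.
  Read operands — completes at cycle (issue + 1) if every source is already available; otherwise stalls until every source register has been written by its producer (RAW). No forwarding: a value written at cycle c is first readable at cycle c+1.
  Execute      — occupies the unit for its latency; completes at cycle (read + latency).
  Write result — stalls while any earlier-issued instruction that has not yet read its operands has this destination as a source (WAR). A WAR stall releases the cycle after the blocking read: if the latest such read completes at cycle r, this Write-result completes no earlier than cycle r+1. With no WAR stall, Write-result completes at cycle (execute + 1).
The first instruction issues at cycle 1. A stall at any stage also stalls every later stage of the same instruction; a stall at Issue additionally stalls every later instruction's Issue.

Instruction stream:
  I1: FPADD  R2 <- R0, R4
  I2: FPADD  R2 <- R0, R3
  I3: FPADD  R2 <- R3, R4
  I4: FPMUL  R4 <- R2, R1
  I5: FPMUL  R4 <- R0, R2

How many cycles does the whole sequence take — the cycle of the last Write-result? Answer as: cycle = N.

cycle 1: I1 dispatched to FPADD
cycle 2: I1 operands ready
cycle 5: I1 complete
cycle 6: R2←I1
cycle 7: I2 dispatched to FPADD
cycle 8: I2 operands ready
cycle 11: I2 complete
cycle 12: R2←I2
cycle 13: I3 dispatched to FPADD
cycle 14: I3 operands ready · I4 dispatched to FPMUL
cycle 17: I3 complete
cycle 18: R2←I3
cycle 19: I4 operands ready
cycle 24: I4 complete
cycle 25: R4←I4
cycle 26: I5 dispatched to FPMUL
cycle 27: I5 operands ready
cycle 32: I5 complete
cycle 33: R4←I5

cycle = 33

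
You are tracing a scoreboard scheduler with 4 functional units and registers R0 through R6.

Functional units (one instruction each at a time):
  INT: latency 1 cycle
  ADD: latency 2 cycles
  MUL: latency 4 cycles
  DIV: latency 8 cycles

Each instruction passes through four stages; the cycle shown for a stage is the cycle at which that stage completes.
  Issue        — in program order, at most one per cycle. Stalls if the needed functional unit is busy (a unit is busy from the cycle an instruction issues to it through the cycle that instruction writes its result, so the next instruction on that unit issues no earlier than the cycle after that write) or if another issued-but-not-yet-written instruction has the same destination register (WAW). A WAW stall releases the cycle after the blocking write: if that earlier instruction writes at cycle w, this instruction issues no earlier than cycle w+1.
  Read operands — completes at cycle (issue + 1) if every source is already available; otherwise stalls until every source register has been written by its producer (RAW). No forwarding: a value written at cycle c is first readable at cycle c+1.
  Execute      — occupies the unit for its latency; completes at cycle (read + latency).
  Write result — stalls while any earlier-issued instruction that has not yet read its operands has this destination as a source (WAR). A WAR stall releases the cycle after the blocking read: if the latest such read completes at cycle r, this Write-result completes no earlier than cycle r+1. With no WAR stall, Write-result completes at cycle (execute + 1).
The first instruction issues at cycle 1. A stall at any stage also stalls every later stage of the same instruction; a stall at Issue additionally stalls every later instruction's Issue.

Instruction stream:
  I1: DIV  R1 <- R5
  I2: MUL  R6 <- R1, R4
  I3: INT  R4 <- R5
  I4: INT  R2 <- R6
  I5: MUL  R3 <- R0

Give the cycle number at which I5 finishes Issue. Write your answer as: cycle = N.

cycle = 18

  I1 | 1 | 2 | 10 | 11
  I2 | 2 | 12 | 16 | 17   RAW R1: wait I1 write@11
  I3 | 3 | 4 | 5 | 13   WAR R4: wait I2 read@12
  I4 | 14 | 18 | 19 | 20   struct: INT busy until I3 writes@13 · RAW R6: wait I2 write@17
  I5 | 18 | 19 | 23 | 24   struct: MUL busy until I2 writes@17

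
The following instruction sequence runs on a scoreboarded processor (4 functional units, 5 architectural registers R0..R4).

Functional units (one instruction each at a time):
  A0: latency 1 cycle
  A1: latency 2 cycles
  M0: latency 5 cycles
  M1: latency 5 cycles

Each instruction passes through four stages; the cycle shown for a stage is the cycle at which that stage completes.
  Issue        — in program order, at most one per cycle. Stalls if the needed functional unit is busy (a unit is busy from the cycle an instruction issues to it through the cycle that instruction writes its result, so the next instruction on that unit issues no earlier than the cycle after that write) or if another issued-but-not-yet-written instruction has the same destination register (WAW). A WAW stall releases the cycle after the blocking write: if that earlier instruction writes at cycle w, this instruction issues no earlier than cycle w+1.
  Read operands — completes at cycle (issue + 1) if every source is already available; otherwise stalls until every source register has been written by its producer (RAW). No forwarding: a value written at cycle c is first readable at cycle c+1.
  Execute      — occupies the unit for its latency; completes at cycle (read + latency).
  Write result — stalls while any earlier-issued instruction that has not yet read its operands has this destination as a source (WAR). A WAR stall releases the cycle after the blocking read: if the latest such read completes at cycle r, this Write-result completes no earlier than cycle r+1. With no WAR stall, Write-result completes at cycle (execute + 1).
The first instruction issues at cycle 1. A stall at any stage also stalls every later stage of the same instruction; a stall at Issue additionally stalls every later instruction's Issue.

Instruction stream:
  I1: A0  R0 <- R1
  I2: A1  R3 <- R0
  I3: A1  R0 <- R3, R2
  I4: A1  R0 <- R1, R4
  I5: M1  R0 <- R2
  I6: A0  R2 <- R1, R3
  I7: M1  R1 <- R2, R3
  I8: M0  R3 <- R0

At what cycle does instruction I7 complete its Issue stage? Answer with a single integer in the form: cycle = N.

I1  is:1  ro:2  ex:3  wr:4
I2  is:2  ro:5  ex:7  wr:8  — RAW R0: wait I1 write@4
I3  is:9  ro:10  ex:12  wr:13  — struct: A1 busy until I2 writes@8
I4  is:14  ro:15  ex:17  wr:18  — struct: A1 busy until I3 writes@13
I5  is:19  ro:20  ex:25  wr:26  — WAW R0: wait I4 write@18
I6  is:20  ro:21  ex:22  wr:23
I7  is:27  ro:28  ex:33  wr:34  — struct: M1 busy until I5 writes@26
I8  is:28  ro:29  ex:34  wr:35

cycle = 27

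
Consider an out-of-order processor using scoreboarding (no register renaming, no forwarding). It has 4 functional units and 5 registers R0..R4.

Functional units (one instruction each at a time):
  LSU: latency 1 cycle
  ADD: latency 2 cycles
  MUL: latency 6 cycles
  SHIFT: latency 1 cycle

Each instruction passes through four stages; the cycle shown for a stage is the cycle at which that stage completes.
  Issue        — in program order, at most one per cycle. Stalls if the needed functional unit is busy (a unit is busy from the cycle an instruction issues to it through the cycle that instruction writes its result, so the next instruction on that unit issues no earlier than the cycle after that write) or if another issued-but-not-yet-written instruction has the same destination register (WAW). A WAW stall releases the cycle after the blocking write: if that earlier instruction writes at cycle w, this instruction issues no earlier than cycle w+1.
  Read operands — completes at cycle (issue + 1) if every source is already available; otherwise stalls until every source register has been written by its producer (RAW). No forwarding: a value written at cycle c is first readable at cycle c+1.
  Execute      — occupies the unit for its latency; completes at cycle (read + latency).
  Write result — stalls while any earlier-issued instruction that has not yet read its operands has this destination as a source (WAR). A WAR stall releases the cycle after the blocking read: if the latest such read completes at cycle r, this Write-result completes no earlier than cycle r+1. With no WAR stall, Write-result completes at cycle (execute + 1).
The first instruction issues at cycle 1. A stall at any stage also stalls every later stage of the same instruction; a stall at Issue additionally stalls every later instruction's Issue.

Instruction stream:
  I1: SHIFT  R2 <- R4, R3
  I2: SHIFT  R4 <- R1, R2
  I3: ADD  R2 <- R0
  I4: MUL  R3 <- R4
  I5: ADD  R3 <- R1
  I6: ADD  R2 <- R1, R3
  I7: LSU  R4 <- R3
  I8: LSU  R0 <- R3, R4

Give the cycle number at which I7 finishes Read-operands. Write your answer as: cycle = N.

cycle = 24

I1  is:1  ro:2  ex:3  wr:4
I2  is:5  ro:6  ex:7  wr:8  — struct: SHIFT busy until I1 writes@4
I3  is:6  ro:7  ex:9  wr:10
I4  is:7  ro:9  ex:15  wr:16  — RAW R4: wait I2 write@8
I5  is:17  ro:18  ex:20  wr:21  — WAW R3: wait I4 write@16
I6  is:22  ro:23  ex:25  wr:26  — struct: ADD busy until I5 writes@21
I7  is:23  ro:24  ex:25  wr:26
I8  is:27  ro:28  ex:29  wr:30  — struct: LSU busy until I7 writes@26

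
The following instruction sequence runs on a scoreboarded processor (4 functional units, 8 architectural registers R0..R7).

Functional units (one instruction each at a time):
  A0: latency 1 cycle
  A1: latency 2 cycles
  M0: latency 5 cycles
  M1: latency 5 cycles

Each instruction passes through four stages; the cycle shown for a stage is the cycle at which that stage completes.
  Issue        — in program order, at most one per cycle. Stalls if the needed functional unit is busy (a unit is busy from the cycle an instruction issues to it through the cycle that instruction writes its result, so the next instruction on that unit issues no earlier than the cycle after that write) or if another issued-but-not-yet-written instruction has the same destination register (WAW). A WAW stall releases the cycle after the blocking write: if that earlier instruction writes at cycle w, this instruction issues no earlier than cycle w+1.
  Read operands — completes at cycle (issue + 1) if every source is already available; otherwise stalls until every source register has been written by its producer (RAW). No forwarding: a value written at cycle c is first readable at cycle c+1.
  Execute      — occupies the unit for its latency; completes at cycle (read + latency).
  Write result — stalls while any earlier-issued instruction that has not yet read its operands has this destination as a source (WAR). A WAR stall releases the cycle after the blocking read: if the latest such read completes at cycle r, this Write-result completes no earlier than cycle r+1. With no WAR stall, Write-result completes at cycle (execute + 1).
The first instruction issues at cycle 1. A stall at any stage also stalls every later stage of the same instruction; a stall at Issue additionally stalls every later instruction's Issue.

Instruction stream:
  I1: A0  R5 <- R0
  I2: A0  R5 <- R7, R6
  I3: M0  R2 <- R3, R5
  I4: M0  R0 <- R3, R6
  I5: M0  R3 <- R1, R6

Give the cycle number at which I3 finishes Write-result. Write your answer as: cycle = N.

t=1  I1 dispatched to A0
t=2  I1 operands ready
t=3  I1 complete
t=4  R5←I1
t=5  I2 dispatched to A0
t=6  I2 operands ready, I3 dispatched to M0
t=7  I2 complete
t=8  R5←I2
t=9  I3 operands ready
t=14  I3 complete
t=15  R2←I3
t=16  I4 dispatched to M0
t=17  I4 operands ready
t=22  I4 complete
t=23  R0←I4
t=24  I5 dispatched to M0
t=25  I5 operands ready
t=30  I5 complete
t=31  R3←I5

cycle = 15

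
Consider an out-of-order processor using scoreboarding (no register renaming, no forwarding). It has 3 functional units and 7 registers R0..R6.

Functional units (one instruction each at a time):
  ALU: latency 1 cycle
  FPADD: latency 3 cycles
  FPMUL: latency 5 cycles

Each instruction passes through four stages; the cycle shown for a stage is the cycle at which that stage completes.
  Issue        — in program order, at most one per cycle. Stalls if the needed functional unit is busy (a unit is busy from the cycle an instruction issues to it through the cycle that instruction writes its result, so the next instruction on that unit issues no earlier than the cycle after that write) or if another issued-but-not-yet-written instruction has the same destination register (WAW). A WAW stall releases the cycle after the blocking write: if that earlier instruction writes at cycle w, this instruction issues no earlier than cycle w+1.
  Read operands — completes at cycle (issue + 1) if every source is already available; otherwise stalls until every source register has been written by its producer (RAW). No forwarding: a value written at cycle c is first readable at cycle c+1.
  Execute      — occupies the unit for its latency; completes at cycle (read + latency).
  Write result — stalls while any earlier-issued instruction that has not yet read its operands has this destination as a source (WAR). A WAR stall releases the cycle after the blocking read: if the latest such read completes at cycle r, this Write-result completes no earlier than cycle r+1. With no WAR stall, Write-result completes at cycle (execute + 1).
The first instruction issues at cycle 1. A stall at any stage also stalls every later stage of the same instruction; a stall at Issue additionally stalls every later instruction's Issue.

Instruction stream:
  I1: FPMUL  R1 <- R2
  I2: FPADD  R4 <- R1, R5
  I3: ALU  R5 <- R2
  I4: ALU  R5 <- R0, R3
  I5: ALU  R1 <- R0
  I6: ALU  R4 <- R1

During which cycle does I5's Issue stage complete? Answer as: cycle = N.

cycle = 15

t=1  issue I1 (FPMUL)
t=2  I1 read-ops, issue I2 (FPADD)
t=3  issue I3 (ALU)
t=4  I3 read-ops
t=5  I3 finished on ALU
t=7  I1 finished on FPMUL
t=8  I1→R1
t=9  I2 read-ops
t=10  I3→R5
t=11  issue I4 (ALU)
t=12  I2 finished on FPADD, I4 read-ops
t=13  I2→R4, I4 finished on ALU
t=14  I4→R5
t=15  issue I5 (ALU)
t=16  I5 read-ops
t=17  I5 finished on ALU
t=18  I5→R1
t=19  issue I6 (ALU)
t=20  I6 read-ops
t=21  I6 finished on ALU
t=22  I6→R4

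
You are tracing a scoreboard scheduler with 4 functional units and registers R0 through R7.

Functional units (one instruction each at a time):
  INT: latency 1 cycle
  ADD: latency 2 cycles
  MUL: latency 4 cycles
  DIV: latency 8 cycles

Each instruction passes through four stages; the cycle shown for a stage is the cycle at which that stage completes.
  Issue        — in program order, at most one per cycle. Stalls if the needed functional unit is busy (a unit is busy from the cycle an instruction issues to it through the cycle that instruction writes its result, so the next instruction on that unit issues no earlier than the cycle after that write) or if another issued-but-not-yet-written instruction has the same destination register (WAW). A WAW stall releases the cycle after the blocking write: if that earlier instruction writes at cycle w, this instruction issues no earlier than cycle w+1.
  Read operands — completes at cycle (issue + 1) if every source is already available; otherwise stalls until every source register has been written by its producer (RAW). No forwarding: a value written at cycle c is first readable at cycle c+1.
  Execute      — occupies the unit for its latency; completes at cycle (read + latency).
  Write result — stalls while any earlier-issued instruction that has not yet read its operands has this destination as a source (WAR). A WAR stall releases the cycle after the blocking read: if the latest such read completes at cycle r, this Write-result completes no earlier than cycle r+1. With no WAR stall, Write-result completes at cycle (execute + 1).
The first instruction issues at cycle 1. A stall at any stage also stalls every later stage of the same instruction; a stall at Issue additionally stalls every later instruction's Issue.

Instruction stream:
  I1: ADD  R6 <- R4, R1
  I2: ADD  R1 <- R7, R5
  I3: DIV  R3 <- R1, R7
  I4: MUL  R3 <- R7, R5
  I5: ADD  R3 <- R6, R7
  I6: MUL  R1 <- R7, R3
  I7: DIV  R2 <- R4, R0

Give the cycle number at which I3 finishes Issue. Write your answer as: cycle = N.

  I1 | 1 | 2 | 4 | 5
  I2 | 6 | 7 | 9 | 10   struct: ADD busy until I1 writes@5
  I3 | 7 | 11 | 19 | 20   RAW R1: wait I2 write@10
  I4 | 21 | 22 | 26 | 27   WAW R3: wait I3 write@20
  I5 | 28 | 29 | 31 | 32   WAW R3: wait I4 write@27
  I6 | 29 | 33 | 37 | 38   RAW R3: wait I5 write@32
  I7 | 30 | 31 | 39 | 40

cycle = 7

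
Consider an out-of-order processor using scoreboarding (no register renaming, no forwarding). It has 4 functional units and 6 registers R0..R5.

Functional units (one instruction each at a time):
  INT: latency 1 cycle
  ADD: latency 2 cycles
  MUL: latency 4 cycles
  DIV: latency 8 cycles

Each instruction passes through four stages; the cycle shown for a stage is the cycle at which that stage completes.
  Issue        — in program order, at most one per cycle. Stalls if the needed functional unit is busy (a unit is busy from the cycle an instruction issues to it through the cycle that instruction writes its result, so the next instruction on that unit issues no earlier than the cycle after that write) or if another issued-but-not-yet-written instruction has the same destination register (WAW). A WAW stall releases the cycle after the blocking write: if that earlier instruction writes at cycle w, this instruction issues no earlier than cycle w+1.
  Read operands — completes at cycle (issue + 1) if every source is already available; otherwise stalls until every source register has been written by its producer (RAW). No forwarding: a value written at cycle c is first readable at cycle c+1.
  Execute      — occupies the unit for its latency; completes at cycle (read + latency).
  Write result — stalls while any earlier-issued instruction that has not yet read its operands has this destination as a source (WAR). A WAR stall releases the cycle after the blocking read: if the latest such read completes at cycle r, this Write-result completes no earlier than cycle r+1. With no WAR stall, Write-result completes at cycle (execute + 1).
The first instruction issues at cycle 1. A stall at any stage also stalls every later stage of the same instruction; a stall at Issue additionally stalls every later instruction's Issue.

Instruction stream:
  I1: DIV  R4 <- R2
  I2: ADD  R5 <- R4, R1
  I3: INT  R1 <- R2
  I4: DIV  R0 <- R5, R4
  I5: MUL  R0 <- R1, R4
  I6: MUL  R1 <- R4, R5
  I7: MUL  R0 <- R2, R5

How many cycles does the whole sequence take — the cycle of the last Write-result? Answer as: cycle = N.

t=1  I1 dispatched to DIV
t=2  I1 operands ready | I2 dispatched to ADD
t=3  I3 dispatched to INT
t=4  I3 operands ready
t=5  I3 complete
t=10  I1 complete
t=11  R4←I1
t=12  I2 operands ready | I4 dispatched to DIV
t=13  R1←I3
t=14  I2 complete
t=15  R5←I2
t=16  I4 operands ready
t=24  I4 complete
t=25  R0←I4
t=26  I5 dispatched to MUL
t=27  I5 operands ready
t=31  I5 complete
t=32  R0←I5
t=33  I6 dispatched to MUL
t=34  I6 operands ready
t=38  I6 complete
t=39  R1←I6
t=40  I7 dispatched to MUL
t=41  I7 operands ready
t=45  I7 complete
t=46  R0←I7

cycle = 46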